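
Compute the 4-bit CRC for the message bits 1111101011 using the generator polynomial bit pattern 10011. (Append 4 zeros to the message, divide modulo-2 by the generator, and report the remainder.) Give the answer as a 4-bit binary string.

1111

Append 4 zeros: 11111010110000. Divide by 10011 (XOR where the leading bit is 1):
  pos 0: 11111 XOR 10011 = 01100
  pos 1: 11000 XOR 10011 = 01011
  pos 2: 10111 XOR 10011 = 00100
  pos 4: 10001 XOR 10011 = 00010
  pos 7: 10100 XOR 10011 = 00111
  pos 9: 11100 XOR 10011 = 01111
Remainder (last 4 bits) = 1111. This is the CRC / FCS.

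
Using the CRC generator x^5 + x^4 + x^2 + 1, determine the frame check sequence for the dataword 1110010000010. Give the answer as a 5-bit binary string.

Append 5 zeros: 111001000001000000. Divide by 110101 (XOR where the leading bit is 1):
  pos 0: 111001 XOR 110101 = 001100
  pos 2: 110000 XOR 110101 = 000101
  pos 5: 101000 XOR 110101 = 011101
  pos 6: 111011 XOR 110101 = 001110
  pos 8: 111000 XOR 110101 = 001101
  pos 10: 110100 XOR 110101 = 000001
Remainder (last 5 bits) = 00100. This is the CRC / FCS.

00100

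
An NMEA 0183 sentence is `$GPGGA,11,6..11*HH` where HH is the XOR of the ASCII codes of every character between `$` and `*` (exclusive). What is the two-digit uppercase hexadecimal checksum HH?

XOR the ASCII codes of the payload characters:
  'G' = 0x47 → acc = 0x47
  'P' = 0x50 → acc = 0x17
  'G' = 0x47 → acc = 0x50
  'G' = 0x47 → acc = 0x17
  'A' = 0x41 → acc = 0x56
  ',' = 0x2C → acc = 0x7A
  '1' = 0x31 → acc = 0x4B
  '1' = 0x31 → acc = 0x7A
  ',' = 0x2C → acc = 0x56
  '6' = 0x36 → acc = 0x60
  '.' = 0x2E → acc = 0x4E
  '.' = 0x2E → acc = 0x60
  '1' = 0x31 → acc = 0x51
  '1' = 0x31 → acc = 0x60
Checksum = 0x60.

60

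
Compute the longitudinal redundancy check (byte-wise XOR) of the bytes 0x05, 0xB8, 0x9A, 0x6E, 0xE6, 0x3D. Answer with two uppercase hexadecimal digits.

XOR the bytes together:
  start with 0x05
  0x05 ⊕ 0xB8 = 0xBD
  0xBD ⊕ 0x9A = 0x27
  0x27 ⊕ 0x6E = 0x49
  0x49 ⊕ 0xE6 = 0xAF
  0xAF ⊕ 0x3D = 0x92

92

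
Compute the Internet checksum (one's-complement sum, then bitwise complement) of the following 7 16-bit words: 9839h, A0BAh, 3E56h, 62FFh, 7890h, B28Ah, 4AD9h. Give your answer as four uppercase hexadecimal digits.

AFC1

One's-complement addition (fold any carry out of bit 15 back into bit 0):
  0x9839 + 0xA0BA = 0x138F3 → wrap carry → 0x38F4
  0x38F4 + 0x3E56 = 0x0774A
  0x774A + 0x62FF = 0x0DA49
  0xDA49 + 0x7890 = 0x152D9 → wrap carry → 0x52DA
  0x52DA + 0xB28A = 0x10564 → wrap carry → 0x0565
  0x0565 + 0x4AD9 = 0x0503E
One's-complement sum = 0x503E.
Checksum = ~0x503E & 0xFFFF = 0xAFC1.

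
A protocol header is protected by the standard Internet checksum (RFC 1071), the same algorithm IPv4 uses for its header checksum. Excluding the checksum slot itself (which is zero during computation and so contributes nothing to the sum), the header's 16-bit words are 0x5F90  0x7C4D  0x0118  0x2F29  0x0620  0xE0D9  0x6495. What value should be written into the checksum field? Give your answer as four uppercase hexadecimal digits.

One's-complement addition (fold any carry out of bit 15 back into bit 0):
  0x5F90 + 0x7C4D = 0x0DBDD
  0xDBDD + 0x0118 = 0x0DCF5
  0xDCF5 + 0x2F29 = 0x10C1E → wrap carry → 0x0C1F
  0x0C1F + 0x0620 = 0x0123F
  0x123F + 0xE0D9 = 0x0F318
  0xF318 + 0x6495 = 0x157AD → wrap carry → 0x57AE
One's-complement sum = 0x57AE.
Checksum = ~0x57AE & 0xFFFF = 0xA851.

A851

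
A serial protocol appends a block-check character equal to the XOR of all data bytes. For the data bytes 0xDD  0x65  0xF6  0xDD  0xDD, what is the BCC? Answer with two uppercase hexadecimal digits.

4E

XOR the bytes together:
  start with 0xDD
  0xDD ⊕ 0x65 = 0xB8
  0xB8 ⊕ 0xF6 = 0x4E
  0x4E ⊕ 0xDD = 0x93
  0x93 ⊕ 0xDD = 0x4E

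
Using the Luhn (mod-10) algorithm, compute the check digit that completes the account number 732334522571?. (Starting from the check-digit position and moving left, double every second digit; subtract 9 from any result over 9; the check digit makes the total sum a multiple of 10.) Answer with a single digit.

Partial digits right→left: 1 7 5 2 2 5 4 3 3 2 3 7
Double every second digit counting from the check-digit position (so the 1st, 3rd, 5th, ... of the partial from the right).
  doubled (with −9 where >9): 2 1 4 8 6 6 → sum 27
  kept as-is: 7 2 5 3 2 7 → sum 26
Total = 27 + 26 = 53.
Check digit = (10 − (53 mod 10)) mod 10 = 7.

7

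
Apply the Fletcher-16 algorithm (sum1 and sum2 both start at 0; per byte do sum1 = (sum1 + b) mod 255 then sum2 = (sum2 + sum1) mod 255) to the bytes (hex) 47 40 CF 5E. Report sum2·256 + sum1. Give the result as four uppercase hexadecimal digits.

Running sums (mod 255):
  after byte 0 (47): sum1=71, sum2=71
  after byte 1 (40): sum1=135, sum2=206
  after byte 2 (CF): sum1=87, sum2=38
  after byte 3 (5E): sum1=181, sum2=219
Checksum = sum2·256 + sum1 = 219·256 + 181 = 56245 = 0xDBB5.

DBB5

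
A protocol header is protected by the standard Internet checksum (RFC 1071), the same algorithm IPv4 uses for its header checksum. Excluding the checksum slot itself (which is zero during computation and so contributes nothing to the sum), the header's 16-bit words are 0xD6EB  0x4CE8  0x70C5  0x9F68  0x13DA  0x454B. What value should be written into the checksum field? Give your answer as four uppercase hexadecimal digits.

One's-complement addition (fold any carry out of bit 15 back into bit 0):
  0xD6EB + 0x4CE8 = 0x123D3 → wrap carry → 0x23D4
  0x23D4 + 0x70C5 = 0x09499
  0x9499 + 0x9F68 = 0x13401 → wrap carry → 0x3402
  0x3402 + 0x13DA = 0x047DC
  0x47DC + 0x454B = 0x08D27
One's-complement sum = 0x8D27.
Checksum = ~0x8D27 & 0xFFFF = 0x72D8.

72D8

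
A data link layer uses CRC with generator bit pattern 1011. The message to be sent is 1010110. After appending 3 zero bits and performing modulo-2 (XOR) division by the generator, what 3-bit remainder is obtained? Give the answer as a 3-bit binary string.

100

Append 3 zeros: 1010110000. Divide by 1011 (XOR where the leading bit is 1):
  pos 0: 1010 XOR 1011 = 0001
  pos 3: 1110 XOR 1011 = 0101
  pos 4: 1010 XOR 1011 = 0001
Remainder (last 3 bits) = 100. This is the CRC / FCS.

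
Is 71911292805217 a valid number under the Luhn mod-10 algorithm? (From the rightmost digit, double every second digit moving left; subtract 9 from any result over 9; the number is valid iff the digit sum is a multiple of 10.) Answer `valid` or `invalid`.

From the right, keep odd positions and double even positions (subtract 9 from any doubled value over 9):
  doubled (positions 2,4,...): 2 1 7 9 2 9 5 → sum 35
  kept (positions 1,3,...): 7 2 0 2 2 1 1 → sum 15
Total = 50.
50 mod 10 = 0, so the number is valid.

valid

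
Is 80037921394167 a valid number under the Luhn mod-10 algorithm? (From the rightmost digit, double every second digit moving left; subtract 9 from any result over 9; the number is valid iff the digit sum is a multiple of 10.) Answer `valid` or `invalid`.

invalid

From the right, keep odd positions and double even positions (subtract 9 from any doubled value over 9):
  doubled (positions 2,4,...): 3 8 6 4 5 0 7 → sum 33
  kept (positions 1,3,...): 7 1 9 1 9 3 0 → sum 30
Total = 63.
63 mod 10 = 3, so the number is invalid.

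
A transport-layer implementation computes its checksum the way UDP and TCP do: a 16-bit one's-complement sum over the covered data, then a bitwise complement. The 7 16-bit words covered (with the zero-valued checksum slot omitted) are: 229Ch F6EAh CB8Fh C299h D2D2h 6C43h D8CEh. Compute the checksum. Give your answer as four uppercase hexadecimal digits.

One's-complement addition (fold any carry out of bit 15 back into bit 0):
  0x229C + 0xF6EA = 0x11986 → wrap carry → 0x1987
  0x1987 + 0xCB8F = 0x0E516
  0xE516 + 0xC299 = 0x1A7AF → wrap carry → 0xA7B0
  0xA7B0 + 0xD2D2 = 0x17A82 → wrap carry → 0x7A83
  0x7A83 + 0x6C43 = 0x0E6C6
  0xE6C6 + 0xD8CE = 0x1BF94 → wrap carry → 0xBF95
One's-complement sum = 0xBF95.
Checksum = ~0xBF95 & 0xFFFF = 0x406A.

406A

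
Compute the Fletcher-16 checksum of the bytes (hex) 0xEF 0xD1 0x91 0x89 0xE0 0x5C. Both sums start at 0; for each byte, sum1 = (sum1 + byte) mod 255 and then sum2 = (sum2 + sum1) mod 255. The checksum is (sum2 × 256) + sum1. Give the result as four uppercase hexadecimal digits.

Running sums (mod 255):
  after byte 0 (0xEF): sum1=239, sum2=239
  after byte 1 (0xD1): sum1=193, sum2=177
  after byte 2 (0x91): sum1=83, sum2=5
  after byte 3 (0x89): sum1=220, sum2=225
  after byte 4 (0xE0): sum1=189, sum2=159
  after byte 5 (0x5C): sum1=26, sum2=185
Checksum = sum2·256 + sum1 = 185·256 + 26 = 47386 = 0xB91A.

B91A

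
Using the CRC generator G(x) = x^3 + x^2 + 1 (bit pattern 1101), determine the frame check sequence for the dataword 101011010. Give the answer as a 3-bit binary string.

011

Append 3 zeros: 101011010000. Divide by 1101 (XOR where the leading bit is 1):
  pos 0: 1010 XOR 1101 = 0111
  pos 1: 1111 XOR 1101 = 0010
  pos 3: 1010 XOR 1101 = 0111
  pos 4: 1111 XOR 1101 = 0010
  pos 6: 1000 XOR 1101 = 0101
  pos 7: 1010 XOR 1101 = 0111
  pos 8: 1110 XOR 1101 = 0011
Remainder (last 3 bits) = 011. This is the CRC / FCS.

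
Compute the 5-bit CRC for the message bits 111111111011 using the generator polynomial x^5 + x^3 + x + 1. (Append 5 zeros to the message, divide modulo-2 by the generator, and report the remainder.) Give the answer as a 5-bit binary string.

00010

Append 5 zeros: 11111111101100000. Divide by 101011 (XOR where the leading bit is 1):
  pos 0: 111111 XOR 101011 = 010100
  pos 1: 101001 XOR 101011 = 000010
  pos 5: 101101 XOR 101011 = 000110
  pos 8: 110100 XOR 101011 = 011111
  pos 9: 111110 XOR 101011 = 010101
  pos 10: 101010 XOR 101011 = 000001
Remainder (last 5 bits) = 00010. This is the CRC / FCS.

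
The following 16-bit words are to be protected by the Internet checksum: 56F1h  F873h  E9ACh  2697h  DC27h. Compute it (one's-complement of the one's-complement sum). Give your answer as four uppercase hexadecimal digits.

One's-complement addition (fold any carry out of bit 15 back into bit 0):
  0x56F1 + 0xF873 = 0x14F64 → wrap carry → 0x4F65
  0x4F65 + 0xE9AC = 0x13911 → wrap carry → 0x3912
  0x3912 + 0x2697 = 0x05FA9
  0x5FA9 + 0xDC27 = 0x13BD0 → wrap carry → 0x3BD1
One's-complement sum = 0x3BD1.
Checksum = ~0x3BD1 & 0xFFFF = 0xC42E.

C42E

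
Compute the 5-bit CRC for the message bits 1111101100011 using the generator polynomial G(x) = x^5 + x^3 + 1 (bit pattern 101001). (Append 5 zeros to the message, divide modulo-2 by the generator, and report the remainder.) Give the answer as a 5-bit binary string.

Append 5 zeros: 111110110001100000. Divide by 101001 (XOR where the leading bit is 1):
  pos 0: 111110 XOR 101001 = 010111
  pos 1: 101111 XOR 101001 = 000110
  pos 4: 110100 XOR 101001 = 011101
  pos 5: 111010 XOR 101001 = 010011
  pos 6: 100111 XOR 101001 = 001110
  pos 8: 111010 XOR 101001 = 010011
  pos 9: 100110 XOR 101001 = 001111
  pos 11: 111100 XOR 101001 = 010101
  pos 12: 101010 XOR 101001 = 000011
Remainder (last 5 bits) = 00011. This is the CRC / FCS.

00011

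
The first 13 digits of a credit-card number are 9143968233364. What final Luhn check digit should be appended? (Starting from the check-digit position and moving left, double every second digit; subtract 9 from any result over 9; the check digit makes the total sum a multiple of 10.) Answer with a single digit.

6

Partial digits right→left: 4 6 3 3 3 2 8 6 9 3 4 1 9
Double every second digit counting from the check-digit position (so the 1st, 3rd, 5th, ... of the partial from the right).
  doubled (with −9 where >9): 8 6 6 7 9 8 9 → sum 53
  kept as-is: 6 3 2 6 3 1 → sum 21
Total = 53 + 21 = 74.
Check digit = (10 − (74 mod 10)) mod 10 = 6.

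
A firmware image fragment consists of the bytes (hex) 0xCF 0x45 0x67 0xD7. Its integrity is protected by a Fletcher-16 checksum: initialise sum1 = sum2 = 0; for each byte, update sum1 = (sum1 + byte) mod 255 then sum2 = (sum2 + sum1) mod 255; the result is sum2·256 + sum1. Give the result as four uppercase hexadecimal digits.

Running sums (mod 255):
  after byte 0 (0xCF): sum1=207, sum2=207
  after byte 1 (0x45): sum1=21, sum2=228
  after byte 2 (0x67): sum1=124, sum2=97
  after byte 3 (0xD7): sum1=84, sum2=181
Checksum = sum2·256 + sum1 = 181·256 + 84 = 46420 = 0xB554.

B554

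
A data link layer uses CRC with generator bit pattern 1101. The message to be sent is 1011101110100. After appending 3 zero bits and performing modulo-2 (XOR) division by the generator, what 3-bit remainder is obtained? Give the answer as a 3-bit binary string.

100

Append 3 zeros: 1011101110100000. Divide by 1101 (XOR where the leading bit is 1):
  pos 0: 1011 XOR 1101 = 0110
  pos 1: 1101 XOR 1101 = 0000
  pos 6: 1110 XOR 1101 = 0011
  pos 8: 1110 XOR 1101 = 0011
  pos 10: 1100 XOR 1101 = 0001
Remainder (last 3 bits) = 100. This is the CRC / FCS.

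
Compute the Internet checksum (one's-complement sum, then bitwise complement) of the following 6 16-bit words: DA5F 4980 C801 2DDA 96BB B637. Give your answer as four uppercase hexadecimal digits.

9950

One's-complement addition (fold any carry out of bit 15 back into bit 0):
  0xDA5F + 0x4980 = 0x123DF → wrap carry → 0x23E0
  0x23E0 + 0xC801 = 0x0EBE1
  0xEBE1 + 0x2DDA = 0x119BB → wrap carry → 0x19BC
  0x19BC + 0x96BB = 0x0B077
  0xB077 + 0xB637 = 0x166AE → wrap carry → 0x66AF
One's-complement sum = 0x66AF.
Checksum = ~0x66AF & 0xFFFF = 0x9950.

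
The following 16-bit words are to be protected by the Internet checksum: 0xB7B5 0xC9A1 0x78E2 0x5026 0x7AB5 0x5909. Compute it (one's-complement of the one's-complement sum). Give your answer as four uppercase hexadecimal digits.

One's-complement addition (fold any carry out of bit 15 back into bit 0):
  0xB7B5 + 0xC9A1 = 0x18156 → wrap carry → 0x8157
  0x8157 + 0x78E2 = 0x0FA39
  0xFA39 + 0x5026 = 0x14A5F → wrap carry → 0x4A60
  0x4A60 + 0x7AB5 = 0x0C515
  0xC515 + 0x5909 = 0x11E1E → wrap carry → 0x1E1F
One's-complement sum = 0x1E1F.
Checksum = ~0x1E1F & 0xFFFF = 0xE1E0.

E1E0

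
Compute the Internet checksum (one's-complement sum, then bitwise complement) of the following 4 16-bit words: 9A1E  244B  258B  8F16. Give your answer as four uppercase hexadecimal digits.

One's-complement addition (fold any carry out of bit 15 back into bit 0):
  0x9A1E + 0x244B = 0x0BE69
  0xBE69 + 0x258B = 0x0E3F4
  0xE3F4 + 0x8F16 = 0x1730A → wrap carry → 0x730B
One's-complement sum = 0x730B.
Checksum = ~0x730B & 0xFFFF = 0x8CF4.

8CF4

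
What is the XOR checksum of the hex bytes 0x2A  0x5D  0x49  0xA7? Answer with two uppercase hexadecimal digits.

99

XOR the bytes together:
  start with 0x2A
  0x2A ⊕ 0x5D = 0x77
  0x77 ⊕ 0x49 = 0x3E
  0x3E ⊕ 0xA7 = 0x99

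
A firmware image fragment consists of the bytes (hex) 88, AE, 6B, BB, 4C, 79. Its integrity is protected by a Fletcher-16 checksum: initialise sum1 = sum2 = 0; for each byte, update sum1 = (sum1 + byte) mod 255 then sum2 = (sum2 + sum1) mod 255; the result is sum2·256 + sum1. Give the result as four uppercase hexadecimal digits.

8F24

Running sums (mod 255):
  after byte 0 (88): sum1=136, sum2=136
  after byte 1 (AE): sum1=55, sum2=191
  after byte 2 (6B): sum1=162, sum2=98
  after byte 3 (BB): sum1=94, sum2=192
  after byte 4 (4C): sum1=170, sum2=107
  after byte 5 (79): sum1=36, sum2=143
Checksum = sum2·256 + sum1 = 143·256 + 36 = 36644 = 0x8F24.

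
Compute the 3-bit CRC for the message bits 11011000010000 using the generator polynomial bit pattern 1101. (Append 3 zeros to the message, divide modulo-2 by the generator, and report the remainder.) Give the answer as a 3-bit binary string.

Append 3 zeros: 11011000010000000. Divide by 1101 (XOR where the leading bit is 1):
  pos 0: 1101 XOR 1101 = 0000
  pos 4: 1000 XOR 1101 = 0101
  pos 5: 1010 XOR 1101 = 0111
  pos 6: 1111 XOR 1101 = 0010
  pos 8: 1000 XOR 1101 = 0101
  pos 9: 1010 XOR 1101 = 0111
  pos 10: 1110 XOR 1101 = 0011
  pos 12: 1100 XOR 1101 = 0001
Remainder (last 3 bits) = 010. This is the CRC / FCS.

010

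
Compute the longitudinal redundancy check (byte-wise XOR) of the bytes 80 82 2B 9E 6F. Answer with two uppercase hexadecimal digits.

XOR the bytes together:
  start with 0x80
  0x80 ⊕ 0x82 = 0x02
  0x02 ⊕ 0x2B = 0x29
  0x29 ⊕ 0x9E = 0xB7
  0xB7 ⊕ 0x6F = 0xD8

D8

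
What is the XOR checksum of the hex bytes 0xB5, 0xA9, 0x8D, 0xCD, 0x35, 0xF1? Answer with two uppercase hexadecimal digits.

98

XOR the bytes together:
  start with 0xB5
  0xB5 ⊕ 0xA9 = 0x1C
  0x1C ⊕ 0x8D = 0x91
  0x91 ⊕ 0xCD = 0x5C
  0x5C ⊕ 0x35 = 0x69
  0x69 ⊕ 0xF1 = 0x98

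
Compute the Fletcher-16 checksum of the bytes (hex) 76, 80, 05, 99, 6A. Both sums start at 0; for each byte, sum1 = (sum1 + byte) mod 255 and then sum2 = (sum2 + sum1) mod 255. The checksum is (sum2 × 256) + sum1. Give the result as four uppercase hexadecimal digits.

FE00

Running sums (mod 255):
  after byte 0 (76): sum1=118, sum2=118
  after byte 1 (80): sum1=246, sum2=109
  after byte 2 (05): sum1=251, sum2=105
  after byte 3 (99): sum1=149, sum2=254
  after byte 4 (6A): sum1=0, sum2=254
Checksum = sum2·256 + sum1 = 254·256 + 0 = 65024 = 0xFE00.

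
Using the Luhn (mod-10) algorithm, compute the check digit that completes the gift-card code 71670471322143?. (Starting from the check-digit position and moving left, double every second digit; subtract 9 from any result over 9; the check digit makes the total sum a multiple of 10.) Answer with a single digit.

Partial digits right→left: 3 4 1 2 2 3 1 7 4 0 7 6 1 7
Double every second digit counting from the check-digit position (so the 1st, 3rd, 5th, ... of the partial from the right).
  doubled (with −9 where >9): 6 2 4 2 8 5 2 → sum 29
  kept as-is: 4 2 3 7 0 6 7 → sum 29
Total = 29 + 29 = 58.
Check digit = (10 − (58 mod 10)) mod 10 = 2.

2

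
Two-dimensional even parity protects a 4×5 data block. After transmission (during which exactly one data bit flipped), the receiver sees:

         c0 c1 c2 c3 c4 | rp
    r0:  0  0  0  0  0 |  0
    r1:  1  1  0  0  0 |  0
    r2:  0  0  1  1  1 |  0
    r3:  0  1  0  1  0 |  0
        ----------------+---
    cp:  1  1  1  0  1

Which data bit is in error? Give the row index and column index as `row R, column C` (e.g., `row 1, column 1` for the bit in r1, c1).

Recompute each row's even parity and compare to rp:
  r0: data parity 0, sent rp 0 → ok
  r1: data parity 0, sent rp 0 → ok
  r2: data parity 1, sent rp 0 → mismatch
  r3: data parity 0, sent rp 0 → ok
Recompute each column's even parity and compare to cp:
  c0: data parity 1, sent cp 1 → ok
  c1: data parity 0, sent cp 1 → mismatch
  c2: data parity 1, sent cp 1 → ok
  c3: data parity 0, sent cp 0 → ok
  c4: data parity 1, sent cp 1 → ok
Exactly one row (r2) and one column (c1) fail → the flipped bit is at their intersection.

row 2, column 1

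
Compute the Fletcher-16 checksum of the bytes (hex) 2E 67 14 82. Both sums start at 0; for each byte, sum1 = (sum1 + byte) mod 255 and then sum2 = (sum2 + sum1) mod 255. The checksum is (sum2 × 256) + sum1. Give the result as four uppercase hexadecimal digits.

992C

Running sums (mod 255):
  after byte 0 (2E): sum1=46, sum2=46
  after byte 1 (67): sum1=149, sum2=195
  after byte 2 (14): sum1=169, sum2=109
  after byte 3 (82): sum1=44, sum2=153
Checksum = sum2·256 + sum1 = 153·256 + 44 = 39212 = 0x992C.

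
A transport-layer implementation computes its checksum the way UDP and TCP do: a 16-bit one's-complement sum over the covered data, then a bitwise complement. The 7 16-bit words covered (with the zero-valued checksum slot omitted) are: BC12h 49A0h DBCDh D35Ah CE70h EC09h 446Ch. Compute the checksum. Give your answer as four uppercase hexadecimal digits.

One's-complement addition (fold any carry out of bit 15 back into bit 0):
  0xBC12 + 0x49A0 = 0x105B2 → wrap carry → 0x05B3
  0x05B3 + 0xDBCD = 0x0E180
  0xE180 + 0xD35A = 0x1B4DA → wrap carry → 0xB4DB
  0xB4DB + 0xCE70 = 0x1834B → wrap carry → 0x834C
  0x834C + 0xEC09 = 0x16F55 → wrap carry → 0x6F56
  0x6F56 + 0x446C = 0x0B3C2
One's-complement sum = 0xB3C2.
Checksum = ~0xB3C2 & 0xFFFF = 0x4C3D.

4C3D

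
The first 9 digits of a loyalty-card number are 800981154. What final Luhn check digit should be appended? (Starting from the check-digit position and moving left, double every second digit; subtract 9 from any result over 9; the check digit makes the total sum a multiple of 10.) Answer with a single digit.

1

Partial digits right→left: 4 5 1 1 8 9 0 0 8
Double every second digit counting from the check-digit position (so the 1st, 3rd, 5th, ... of the partial from the right).
  doubled (with −9 where >9): 8 2 7 0 7 → sum 24
  kept as-is: 5 1 9 0 → sum 15
Total = 24 + 15 = 39.
Check digit = (10 − (39 mod 10)) mod 10 = 1.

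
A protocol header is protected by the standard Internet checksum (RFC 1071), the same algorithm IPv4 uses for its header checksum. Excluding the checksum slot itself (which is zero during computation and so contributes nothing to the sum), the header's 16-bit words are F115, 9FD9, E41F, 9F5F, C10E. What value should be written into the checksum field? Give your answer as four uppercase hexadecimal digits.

One's-complement addition (fold any carry out of bit 15 back into bit 0):
  0xF115 + 0x9FD9 = 0x190EE → wrap carry → 0x90EF
  0x90EF + 0xE41F = 0x1750E → wrap carry → 0x750F
  0x750F + 0x9F5F = 0x1146E → wrap carry → 0x146F
  0x146F + 0xC10E = 0x0D57D
One's-complement sum = 0xD57D.
Checksum = ~0xD57D & 0xFFFF = 0x2A82.

2A82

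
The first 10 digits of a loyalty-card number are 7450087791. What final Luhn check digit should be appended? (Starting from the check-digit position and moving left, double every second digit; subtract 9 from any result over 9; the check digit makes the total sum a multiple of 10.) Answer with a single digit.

Partial digits right→left: 1 9 7 7 8 0 0 5 4 7
Double every second digit counting from the check-digit position (so the 1st, 3rd, 5th, ... of the partial from the right).
  doubled (with −9 where >9): 2 5 7 0 8 → sum 22
  kept as-is: 9 7 0 5 7 → sum 28
Total = 22 + 28 = 50.
Check digit = (10 − (50 mod 10)) mod 10 = 0.

0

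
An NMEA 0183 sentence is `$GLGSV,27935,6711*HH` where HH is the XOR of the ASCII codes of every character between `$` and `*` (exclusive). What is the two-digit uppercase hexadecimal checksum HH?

72

XOR the ASCII codes of the payload characters:
  'G' = 0x47 → acc = 0x47
  'L' = 0x4C → acc = 0x0B
  'G' = 0x47 → acc = 0x4C
  'S' = 0x53 → acc = 0x1F
  'V' = 0x56 → acc = 0x49
  ',' = 0x2C → acc = 0x65
  '2' = 0x32 → acc = 0x57
  '7' = 0x37 → acc = 0x60
  '9' = 0x39 → acc = 0x59
  '3' = 0x33 → acc = 0x6A
  '5' = 0x35 → acc = 0x5F
  ',' = 0x2C → acc = 0x73
  '6' = 0x36 → acc = 0x45
  '7' = 0x37 → acc = 0x72
  '1' = 0x31 → acc = 0x43
  '1' = 0x31 → acc = 0x72
Checksum = 0x72.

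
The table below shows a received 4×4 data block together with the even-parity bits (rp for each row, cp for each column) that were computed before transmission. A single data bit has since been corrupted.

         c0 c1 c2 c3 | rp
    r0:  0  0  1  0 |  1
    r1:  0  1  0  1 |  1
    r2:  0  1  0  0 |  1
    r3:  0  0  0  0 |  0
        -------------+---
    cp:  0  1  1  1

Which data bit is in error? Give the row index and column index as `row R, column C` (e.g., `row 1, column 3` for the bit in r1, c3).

row 1, column 1

Recompute each row's even parity and compare to rp:
  r0: data parity 1, sent rp 1 → ok
  r1: data parity 0, sent rp 1 → mismatch
  r2: data parity 1, sent rp 1 → ok
  r3: data parity 0, sent rp 0 → ok
Recompute each column's even parity and compare to cp:
  c0: data parity 0, sent cp 0 → ok
  c1: data parity 0, sent cp 1 → mismatch
  c2: data parity 1, sent cp 1 → ok
  c3: data parity 1, sent cp 1 → ok
Exactly one row (r1) and one column (c1) fail → the flipped bit is at their intersection.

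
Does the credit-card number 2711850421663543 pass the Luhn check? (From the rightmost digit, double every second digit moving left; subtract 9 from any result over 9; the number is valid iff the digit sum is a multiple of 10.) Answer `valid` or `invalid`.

invalid

From the right, keep odd positions and double even positions (subtract 9 from any doubled value over 9):
  doubled (positions 2,4,...): 8 6 3 4 0 7 2 4 → sum 34
  kept (positions 1,3,...): 3 5 6 1 4 5 1 7 → sum 32
Total = 66.
66 mod 10 = 6, so the number is invalid.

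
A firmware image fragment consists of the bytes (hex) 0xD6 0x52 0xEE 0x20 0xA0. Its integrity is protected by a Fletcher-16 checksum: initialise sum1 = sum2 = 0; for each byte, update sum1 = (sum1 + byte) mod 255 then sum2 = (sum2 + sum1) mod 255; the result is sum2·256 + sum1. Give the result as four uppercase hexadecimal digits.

29D8

Running sums (mod 255):
  after byte 0 (0xD6): sum1=214, sum2=214
  after byte 1 (0x52): sum1=41, sum2=0
  after byte 2 (0xEE): sum1=24, sum2=24
  after byte 3 (0x20): sum1=56, sum2=80
  after byte 4 (0xA0): sum1=216, sum2=41
Checksum = sum2·256 + sum1 = 41·256 + 216 = 10712 = 0x29D8.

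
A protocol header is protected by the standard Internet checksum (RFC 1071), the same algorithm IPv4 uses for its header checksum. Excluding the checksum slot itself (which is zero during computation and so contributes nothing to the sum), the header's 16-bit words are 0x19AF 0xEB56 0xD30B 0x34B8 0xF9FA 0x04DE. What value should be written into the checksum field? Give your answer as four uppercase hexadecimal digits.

F45C

One's-complement addition (fold any carry out of bit 15 back into bit 0):
  0x19AF + 0xEB56 = 0x10505 → wrap carry → 0x0506
  0x0506 + 0xD30B = 0x0D811
  0xD811 + 0x34B8 = 0x10CC9 → wrap carry → 0x0CCA
  0x0CCA + 0xF9FA = 0x106C4 → wrap carry → 0x06C5
  0x06C5 + 0x04DE = 0x00BA3
One's-complement sum = 0x0BA3.
Checksum = ~0x0BA3 & 0xFFFF = 0xF45C.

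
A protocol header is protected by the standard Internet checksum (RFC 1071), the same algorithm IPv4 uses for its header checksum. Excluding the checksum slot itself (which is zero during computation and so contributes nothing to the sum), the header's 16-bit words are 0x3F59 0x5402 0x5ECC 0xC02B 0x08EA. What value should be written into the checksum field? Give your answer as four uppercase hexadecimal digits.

44C2

One's-complement addition (fold any carry out of bit 15 back into bit 0):
  0x3F59 + 0x5402 = 0x0935B
  0x935B + 0x5ECC = 0x0F227
  0xF227 + 0xC02B = 0x1B252 → wrap carry → 0xB253
  0xB253 + 0x08EA = 0x0BB3D
One's-complement sum = 0xBB3D.
Checksum = ~0xBB3D & 0xFFFF = 0x44C2.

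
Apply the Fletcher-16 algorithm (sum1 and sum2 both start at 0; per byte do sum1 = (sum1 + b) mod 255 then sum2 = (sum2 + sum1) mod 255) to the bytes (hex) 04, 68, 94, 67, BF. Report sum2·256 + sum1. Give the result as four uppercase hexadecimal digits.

Running sums (mod 255):
  after byte 0 (04): sum1=4, sum2=4
  after byte 1 (68): sum1=108, sum2=112
  after byte 2 (94): sum1=1, sum2=113
  after byte 3 (67): sum1=104, sum2=217
  after byte 4 (BF): sum1=40, sum2=2
Checksum = sum2·256 + sum1 = 2·256 + 40 = 552 = 0x0228.

0228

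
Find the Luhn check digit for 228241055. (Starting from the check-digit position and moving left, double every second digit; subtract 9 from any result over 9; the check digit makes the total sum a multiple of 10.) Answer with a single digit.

Partial digits right→left: 5 5 0 1 4 2 8 2 2
Double every second digit counting from the check-digit position (so the 1st, 3rd, 5th, ... of the partial from the right).
  doubled (with −9 where >9): 1 0 8 7 4 → sum 20
  kept as-is: 5 1 2 2 → sum 10
Total = 20 + 10 = 30.
Check digit = (10 − (30 mod 10)) mod 10 = 0.

0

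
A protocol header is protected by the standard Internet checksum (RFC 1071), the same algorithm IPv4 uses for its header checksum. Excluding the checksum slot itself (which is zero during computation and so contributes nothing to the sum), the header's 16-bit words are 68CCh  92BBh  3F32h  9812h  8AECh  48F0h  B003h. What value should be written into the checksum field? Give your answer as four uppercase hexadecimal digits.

A952

One's-complement addition (fold any carry out of bit 15 back into bit 0):
  0x68CC + 0x92BB = 0x0FB87
  0xFB87 + 0x3F32 = 0x13AB9 → wrap carry → 0x3ABA
  0x3ABA + 0x9812 = 0x0D2CC
  0xD2CC + 0x8AEC = 0x15DB8 → wrap carry → 0x5DB9
  0x5DB9 + 0x48F0 = 0x0A6A9
  0xA6A9 + 0xB003 = 0x156AC → wrap carry → 0x56AD
One's-complement sum = 0x56AD.
Checksum = ~0x56AD & 0xFFFF = 0xA952.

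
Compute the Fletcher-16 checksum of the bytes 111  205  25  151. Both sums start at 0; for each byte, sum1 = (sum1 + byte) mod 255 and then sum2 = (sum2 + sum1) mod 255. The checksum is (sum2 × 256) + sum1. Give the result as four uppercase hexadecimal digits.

F0ED

Running sums (mod 255):
  after byte 0 (111): sum1=111, sum2=111
  after byte 1 (205): sum1=61, sum2=172
  after byte 2 (25): sum1=86, sum2=3
  after byte 3 (151): sum1=237, sum2=240
Checksum = sum2·256 + sum1 = 240·256 + 237 = 61677 = 0xF0ED.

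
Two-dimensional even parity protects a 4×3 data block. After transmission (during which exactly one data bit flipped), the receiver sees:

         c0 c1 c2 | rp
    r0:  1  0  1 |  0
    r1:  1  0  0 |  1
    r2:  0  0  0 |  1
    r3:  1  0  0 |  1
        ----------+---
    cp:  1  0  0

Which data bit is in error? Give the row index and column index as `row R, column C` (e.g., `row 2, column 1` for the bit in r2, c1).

row 2, column 2

Recompute each row's even parity and compare to rp:
  r0: data parity 0, sent rp 0 → ok
  r1: data parity 1, sent rp 1 → ok
  r2: data parity 0, sent rp 1 → mismatch
  r3: data parity 1, sent rp 1 → ok
Recompute each column's even parity and compare to cp:
  c0: data parity 1, sent cp 1 → ok
  c1: data parity 0, sent cp 0 → ok
  c2: data parity 1, sent cp 0 → mismatch
Exactly one row (r2) and one column (c2) fail → the flipped bit is at their intersection.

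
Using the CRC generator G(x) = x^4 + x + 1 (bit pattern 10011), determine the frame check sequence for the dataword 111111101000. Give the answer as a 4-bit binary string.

Append 4 zeros: 1111111010000000. Divide by 10011 (XOR where the leading bit is 1):
  pos 0: 11111 XOR 10011 = 01100
  pos 1: 11001 XOR 10011 = 01010
  pos 2: 10101 XOR 10011 = 00110
  pos 4: 11001 XOR 10011 = 01010
  pos 5: 10100 XOR 10011 = 00111
  pos 7: 11100 XOR 10011 = 01111
  pos 8: 11110 XOR 10011 = 01101
  pos 9: 11010 XOR 10011 = 01001
  pos 10: 10010 XOR 10011 = 00001
Remainder (last 4 bits) = 0010. This is the CRC / FCS.

0010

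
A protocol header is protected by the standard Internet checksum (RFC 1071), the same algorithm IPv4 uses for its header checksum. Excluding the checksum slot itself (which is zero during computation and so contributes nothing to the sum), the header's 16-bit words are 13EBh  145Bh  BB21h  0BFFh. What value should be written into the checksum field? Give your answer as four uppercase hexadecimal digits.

One's-complement addition (fold any carry out of bit 15 back into bit 0):
  0x13EB + 0x145B = 0x02846
  0x2846 + 0xBB21 = 0x0E367
  0xE367 + 0x0BFF = 0x0EF66
One's-complement sum = 0xEF66.
Checksum = ~0xEF66 & 0xFFFF = 0x1099.

1099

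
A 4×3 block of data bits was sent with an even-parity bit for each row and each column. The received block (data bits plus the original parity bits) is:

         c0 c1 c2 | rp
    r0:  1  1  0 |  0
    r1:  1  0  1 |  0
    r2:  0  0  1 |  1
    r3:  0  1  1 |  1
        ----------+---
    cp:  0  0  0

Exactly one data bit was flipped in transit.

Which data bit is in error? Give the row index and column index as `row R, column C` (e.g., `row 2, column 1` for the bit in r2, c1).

row 3, column 2

Recompute each row's even parity and compare to rp:
  r0: data parity 0, sent rp 0 → ok
  r1: data parity 0, sent rp 0 → ok
  r2: data parity 1, sent rp 1 → ok
  r3: data parity 0, sent rp 1 → mismatch
Recompute each column's even parity and compare to cp:
  c0: data parity 0, sent cp 0 → ok
  c1: data parity 0, sent cp 0 → ok
  c2: data parity 1, sent cp 0 → mismatch
Exactly one row (r3) and one column (c2) fail → the flipped bit is at their intersection.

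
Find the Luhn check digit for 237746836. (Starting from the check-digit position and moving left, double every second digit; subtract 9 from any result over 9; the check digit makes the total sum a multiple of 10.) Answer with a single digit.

Partial digits right→left: 6 3 8 6 4 7 7 3 2
Double every second digit counting from the check-digit position (so the 1st, 3rd, 5th, ... of the partial from the right).
  doubled (with −9 where >9): 3 7 8 5 4 → sum 27
  kept as-is: 3 6 7 3 → sum 19
Total = 27 + 19 = 46.
Check digit = (10 − (46 mod 10)) mod 10 = 4.

4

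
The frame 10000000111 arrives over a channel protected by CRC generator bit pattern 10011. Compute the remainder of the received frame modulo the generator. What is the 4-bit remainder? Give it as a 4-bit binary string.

Modulo-2 division of 10000000111 by 10011:
  pos 0: 10000 XOR 10011 = 00011
  pos 3: 11000 XOR 10011 = 01011
  pos 4: 10111 XOR 10011 = 00100
  pos 6: 10011 XOR 10011 = 00000
Remainder = 0000 (zero — the frame passes the CRC check).

0000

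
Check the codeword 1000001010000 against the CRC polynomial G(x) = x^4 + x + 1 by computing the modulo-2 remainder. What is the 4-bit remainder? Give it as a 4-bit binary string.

Modulo-2 division of 1000001010000 by 10011:
  pos 0: 10000 XOR 10011 = 00011
  pos 3: 11010 XOR 10011 = 01001
  pos 4: 10011 XOR 10011 = 00000
Remainder = 0000 (zero — the frame passes the CRC check).

0000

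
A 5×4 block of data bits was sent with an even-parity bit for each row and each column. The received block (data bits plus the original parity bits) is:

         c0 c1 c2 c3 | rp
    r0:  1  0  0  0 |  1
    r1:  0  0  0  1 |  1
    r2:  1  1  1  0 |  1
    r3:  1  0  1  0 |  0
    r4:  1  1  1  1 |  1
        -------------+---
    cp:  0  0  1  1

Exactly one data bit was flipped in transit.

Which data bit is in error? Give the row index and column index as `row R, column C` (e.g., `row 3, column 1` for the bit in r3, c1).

row 4, column 3

Recompute each row's even parity and compare to rp:
  r0: data parity 1, sent rp 1 → ok
  r1: data parity 1, sent rp 1 → ok
  r2: data parity 1, sent rp 1 → ok
  r3: data parity 0, sent rp 0 → ok
  r4: data parity 0, sent rp 1 → mismatch
Recompute each column's even parity and compare to cp:
  c0: data parity 0, sent cp 0 → ok
  c1: data parity 0, sent cp 0 → ok
  c2: data parity 1, sent cp 1 → ok
  c3: data parity 0, sent cp 1 → mismatch
Exactly one row (r4) and one column (c3) fail → the flipped bit is at their intersection.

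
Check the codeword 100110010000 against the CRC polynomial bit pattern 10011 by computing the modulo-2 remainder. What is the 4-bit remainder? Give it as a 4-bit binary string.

0011

Modulo-2 division of 100110010000 by 10011:
  pos 0: 10011 XOR 10011 = 00000
  pos 7: 10000 XOR 10011 = 00011
Remainder = 0011 (nonzero — an error is detected).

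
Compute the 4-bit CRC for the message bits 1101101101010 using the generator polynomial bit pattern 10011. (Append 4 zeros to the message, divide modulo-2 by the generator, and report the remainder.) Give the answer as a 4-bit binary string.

Append 4 zeros: 11011011010100000. Divide by 10011 (XOR where the leading bit is 1):
  pos 0: 11011 XOR 10011 = 01000
  pos 1: 10000 XOR 10011 = 00011
  pos 4: 11110 XOR 10011 = 01101
  pos 5: 11011 XOR 10011 = 01000
  pos 6: 10000 XOR 10011 = 00011
  pos 9: 11100 XOR 10011 = 01111
  pos 10: 11110 XOR 10011 = 01101
  pos 11: 11010 XOR 10011 = 01001
  pos 12: 10010 XOR 10011 = 00001
Remainder (last 4 bits) = 0001. This is the CRC / FCS.

0001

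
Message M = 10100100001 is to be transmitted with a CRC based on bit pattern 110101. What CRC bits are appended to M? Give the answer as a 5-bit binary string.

11110

Append 5 zeros: 1010010000100000. Divide by 110101 (XOR where the leading bit is 1):
  pos 0: 101001 XOR 110101 = 011100
  pos 1: 111000 XOR 110101 = 001101
  pos 3: 110100 XOR 110101 = 000001
  pos 8: 101000 XOR 110101 = 011101
  pos 9: 111010 XOR 110101 = 001111
Remainder (last 5 bits) = 11110. This is the CRC / FCS.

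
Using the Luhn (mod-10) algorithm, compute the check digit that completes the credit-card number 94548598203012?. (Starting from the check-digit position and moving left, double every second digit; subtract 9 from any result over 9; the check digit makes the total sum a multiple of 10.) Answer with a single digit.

5

Partial digits right→left: 2 1 0 3 0 2 8 9 5 8 4 5 4 9
Double every second digit counting from the check-digit position (so the 1st, 3rd, 5th, ... of the partial from the right).
  doubled (with −9 where >9): 4 0 0 7 1 8 8 → sum 28
  kept as-is: 1 3 2 9 8 5 9 → sum 37
Total = 28 + 37 = 65.
Check digit = (10 − (65 mod 10)) mod 10 = 5.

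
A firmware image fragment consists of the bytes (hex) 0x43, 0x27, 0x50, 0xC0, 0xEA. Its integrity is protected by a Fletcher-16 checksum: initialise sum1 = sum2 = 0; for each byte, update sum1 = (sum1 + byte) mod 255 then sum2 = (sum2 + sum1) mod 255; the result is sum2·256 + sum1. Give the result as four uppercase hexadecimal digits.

Running sums (mod 255):
  after byte 0 (0x43): sum1=67, sum2=67
  after byte 1 (0x27): sum1=106, sum2=173
  after byte 2 (0x50): sum1=186, sum2=104
  after byte 3 (0xC0): sum1=123, sum2=227
  after byte 4 (0xEA): sum1=102, sum2=74
Checksum = sum2·256 + sum1 = 74·256 + 102 = 19046 = 0x4A66.

4A66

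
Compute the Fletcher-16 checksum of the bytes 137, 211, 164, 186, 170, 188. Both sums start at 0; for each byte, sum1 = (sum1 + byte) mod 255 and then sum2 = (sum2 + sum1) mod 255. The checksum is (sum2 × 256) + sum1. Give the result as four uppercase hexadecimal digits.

Running sums (mod 255):
  after byte 0 (137): sum1=137, sum2=137
  after byte 1 (211): sum1=93, sum2=230
  after byte 2 (164): sum1=2, sum2=232
  after byte 3 (186): sum1=188, sum2=165
  after byte 4 (170): sum1=103, sum2=13
  after byte 5 (188): sum1=36, sum2=49
Checksum = sum2·256 + sum1 = 49·256 + 36 = 12580 = 0x3124.

3124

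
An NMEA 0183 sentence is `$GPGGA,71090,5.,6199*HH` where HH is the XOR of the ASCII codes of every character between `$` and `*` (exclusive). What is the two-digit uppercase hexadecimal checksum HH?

59

XOR the ASCII codes of the payload characters:
  'G' = 0x47 → acc = 0x47
  'P' = 0x50 → acc = 0x17
  'G' = 0x47 → acc = 0x50
  'G' = 0x47 → acc = 0x17
  'A' = 0x41 → acc = 0x56
  ',' = 0x2C → acc = 0x7A
  '7' = 0x37 → acc = 0x4D
  '1' = 0x31 → acc = 0x7C
  '0' = 0x30 → acc = 0x4C
  '9' = 0x39 → acc = 0x75
  '0' = 0x30 → acc = 0x45
  ',' = 0x2C → acc = 0x69
  '5' = 0x35 → acc = 0x5C
  '.' = 0x2E → acc = 0x72
  ',' = 0x2C → acc = 0x5E
  '6' = 0x36 → acc = 0x68
  '1' = 0x31 → acc = 0x59
  '9' = 0x39 → acc = 0x60
  '9' = 0x39 → acc = 0x59
Checksum = 0x59.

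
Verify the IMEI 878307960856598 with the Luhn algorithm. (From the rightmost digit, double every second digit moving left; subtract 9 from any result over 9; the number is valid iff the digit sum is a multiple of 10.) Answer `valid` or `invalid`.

invalid

From the right, keep odd positions and double even positions (subtract 9 from any doubled value over 9):
  doubled (positions 2,4,...): 9 3 7 3 5 6 5 → sum 38
  kept (positions 1,3,...): 8 5 5 0 9 0 8 8 → sum 43
Total = 81.
81 mod 10 = 1, so the number is invalid.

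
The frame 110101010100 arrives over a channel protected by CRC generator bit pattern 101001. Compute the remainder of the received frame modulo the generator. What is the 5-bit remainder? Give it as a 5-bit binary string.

Modulo-2 division of 110101010100 by 101001:
  pos 0: 110101 XOR 101001 = 011100
  pos 1: 111000 XOR 101001 = 010001
  pos 2: 100011 XOR 101001 = 001010
  pos 4: 101001 XOR 101001 = 000000
Remainder = 00000 (zero — the frame passes the CRC check).

00000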